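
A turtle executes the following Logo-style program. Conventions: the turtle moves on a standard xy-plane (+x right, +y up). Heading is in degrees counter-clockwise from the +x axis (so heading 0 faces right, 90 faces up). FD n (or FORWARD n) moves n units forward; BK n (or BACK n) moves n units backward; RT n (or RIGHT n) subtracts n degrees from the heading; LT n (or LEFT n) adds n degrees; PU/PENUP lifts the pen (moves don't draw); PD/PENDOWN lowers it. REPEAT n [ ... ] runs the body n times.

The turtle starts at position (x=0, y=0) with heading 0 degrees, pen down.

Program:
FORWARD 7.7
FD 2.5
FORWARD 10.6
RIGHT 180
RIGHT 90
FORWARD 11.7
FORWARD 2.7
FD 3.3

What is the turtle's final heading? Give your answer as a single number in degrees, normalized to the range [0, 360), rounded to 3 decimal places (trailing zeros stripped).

Executing turtle program step by step:
Start: pos=(0,0), heading=0, pen down
FD 7.7: (0,0) -> (7.7,0) [heading=0, draw]
FD 2.5: (7.7,0) -> (10.2,0) [heading=0, draw]
FD 10.6: (10.2,0) -> (20.8,0) [heading=0, draw]
RT 180: heading 0 -> 180
RT 90: heading 180 -> 90
FD 11.7: (20.8,0) -> (20.8,11.7) [heading=90, draw]
FD 2.7: (20.8,11.7) -> (20.8,14.4) [heading=90, draw]
FD 3.3: (20.8,14.4) -> (20.8,17.7) [heading=90, draw]
Final: pos=(20.8,17.7), heading=90, 6 segment(s) drawn

Answer: 90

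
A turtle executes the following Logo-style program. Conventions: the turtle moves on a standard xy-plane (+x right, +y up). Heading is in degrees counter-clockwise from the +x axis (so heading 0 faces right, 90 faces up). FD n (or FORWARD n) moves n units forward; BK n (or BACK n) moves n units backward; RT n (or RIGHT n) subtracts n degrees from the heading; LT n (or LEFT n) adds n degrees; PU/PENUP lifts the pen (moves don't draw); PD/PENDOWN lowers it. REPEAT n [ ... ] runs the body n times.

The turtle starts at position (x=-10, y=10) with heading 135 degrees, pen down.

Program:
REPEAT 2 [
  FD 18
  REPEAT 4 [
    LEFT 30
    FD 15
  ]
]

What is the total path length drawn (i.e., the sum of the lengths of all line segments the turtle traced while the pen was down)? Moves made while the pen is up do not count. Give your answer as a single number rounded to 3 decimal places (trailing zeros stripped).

Answer: 156

Derivation:
Executing turtle program step by step:
Start: pos=(-10,10), heading=135, pen down
REPEAT 2 [
  -- iteration 1/2 --
  FD 18: (-10,10) -> (-22.728,22.728) [heading=135, draw]
  REPEAT 4 [
    -- iteration 1/4 --
    LT 30: heading 135 -> 165
    FD 15: (-22.728,22.728) -> (-37.217,26.61) [heading=165, draw]
    -- iteration 2/4 --
    LT 30: heading 165 -> 195
    FD 15: (-37.217,26.61) -> (-51.706,22.728) [heading=195, draw]
    -- iteration 3/4 --
    LT 30: heading 195 -> 225
    FD 15: (-51.706,22.728) -> (-62.312,12.121) [heading=225, draw]
    -- iteration 4/4 --
    LT 30: heading 225 -> 255
    FD 15: (-62.312,12.121) -> (-66.195,-2.368) [heading=255, draw]
  ]
  -- iteration 2/2 --
  FD 18: (-66.195,-2.368) -> (-70.853,-19.754) [heading=255, draw]
  REPEAT 4 [
    -- iteration 1/4 --
    LT 30: heading 255 -> 285
    FD 15: (-70.853,-19.754) -> (-66.971,-34.243) [heading=285, draw]
    -- iteration 2/4 --
    LT 30: heading 285 -> 315
    FD 15: (-66.971,-34.243) -> (-56.364,-44.85) [heading=315, draw]
    -- iteration 3/4 --
    LT 30: heading 315 -> 345
    FD 15: (-56.364,-44.85) -> (-41.876,-48.732) [heading=345, draw]
    -- iteration 4/4 --
    LT 30: heading 345 -> 15
    FD 15: (-41.876,-48.732) -> (-27.387,-44.85) [heading=15, draw]
  ]
]
Final: pos=(-27.387,-44.85), heading=15, 10 segment(s) drawn

Segment lengths:
  seg 1: (-10,10) -> (-22.728,22.728), length = 18
  seg 2: (-22.728,22.728) -> (-37.217,26.61), length = 15
  seg 3: (-37.217,26.61) -> (-51.706,22.728), length = 15
  seg 4: (-51.706,22.728) -> (-62.312,12.121), length = 15
  seg 5: (-62.312,12.121) -> (-66.195,-2.368), length = 15
  seg 6: (-66.195,-2.368) -> (-70.853,-19.754), length = 18
  seg 7: (-70.853,-19.754) -> (-66.971,-34.243), length = 15
  seg 8: (-66.971,-34.243) -> (-56.364,-44.85), length = 15
  seg 9: (-56.364,-44.85) -> (-41.876,-48.732), length = 15
  seg 10: (-41.876,-48.732) -> (-27.387,-44.85), length = 15
Total = 156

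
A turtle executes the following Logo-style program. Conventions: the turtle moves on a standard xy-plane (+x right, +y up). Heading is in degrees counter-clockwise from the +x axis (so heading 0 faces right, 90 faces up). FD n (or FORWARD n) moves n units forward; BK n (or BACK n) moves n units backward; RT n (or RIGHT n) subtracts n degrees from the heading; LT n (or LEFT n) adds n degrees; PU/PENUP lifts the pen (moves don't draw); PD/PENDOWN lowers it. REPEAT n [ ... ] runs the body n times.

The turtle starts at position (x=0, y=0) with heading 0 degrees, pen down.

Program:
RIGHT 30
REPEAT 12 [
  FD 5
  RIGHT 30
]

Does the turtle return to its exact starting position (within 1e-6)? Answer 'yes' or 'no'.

Executing turtle program step by step:
Start: pos=(0,0), heading=0, pen down
RT 30: heading 0 -> 330
REPEAT 12 [
  -- iteration 1/12 --
  FD 5: (0,0) -> (4.33,-2.5) [heading=330, draw]
  RT 30: heading 330 -> 300
  -- iteration 2/12 --
  FD 5: (4.33,-2.5) -> (6.83,-6.83) [heading=300, draw]
  RT 30: heading 300 -> 270
  -- iteration 3/12 --
  FD 5: (6.83,-6.83) -> (6.83,-11.83) [heading=270, draw]
  RT 30: heading 270 -> 240
  -- iteration 4/12 --
  FD 5: (6.83,-11.83) -> (4.33,-16.16) [heading=240, draw]
  RT 30: heading 240 -> 210
  -- iteration 5/12 --
  FD 5: (4.33,-16.16) -> (0,-18.66) [heading=210, draw]
  RT 30: heading 210 -> 180
  -- iteration 6/12 --
  FD 5: (0,-18.66) -> (-5,-18.66) [heading=180, draw]
  RT 30: heading 180 -> 150
  -- iteration 7/12 --
  FD 5: (-5,-18.66) -> (-9.33,-16.16) [heading=150, draw]
  RT 30: heading 150 -> 120
  -- iteration 8/12 --
  FD 5: (-9.33,-16.16) -> (-11.83,-11.83) [heading=120, draw]
  RT 30: heading 120 -> 90
  -- iteration 9/12 --
  FD 5: (-11.83,-11.83) -> (-11.83,-6.83) [heading=90, draw]
  RT 30: heading 90 -> 60
  -- iteration 10/12 --
  FD 5: (-11.83,-6.83) -> (-9.33,-2.5) [heading=60, draw]
  RT 30: heading 60 -> 30
  -- iteration 11/12 --
  FD 5: (-9.33,-2.5) -> (-5,0) [heading=30, draw]
  RT 30: heading 30 -> 0
  -- iteration 12/12 --
  FD 5: (-5,0) -> (0,0) [heading=0, draw]
  RT 30: heading 0 -> 330
]
Final: pos=(0,0), heading=330, 12 segment(s) drawn

Start position: (0, 0)
Final position: (0, 0)
Distance = 0; < 1e-6 -> CLOSED

Answer: yes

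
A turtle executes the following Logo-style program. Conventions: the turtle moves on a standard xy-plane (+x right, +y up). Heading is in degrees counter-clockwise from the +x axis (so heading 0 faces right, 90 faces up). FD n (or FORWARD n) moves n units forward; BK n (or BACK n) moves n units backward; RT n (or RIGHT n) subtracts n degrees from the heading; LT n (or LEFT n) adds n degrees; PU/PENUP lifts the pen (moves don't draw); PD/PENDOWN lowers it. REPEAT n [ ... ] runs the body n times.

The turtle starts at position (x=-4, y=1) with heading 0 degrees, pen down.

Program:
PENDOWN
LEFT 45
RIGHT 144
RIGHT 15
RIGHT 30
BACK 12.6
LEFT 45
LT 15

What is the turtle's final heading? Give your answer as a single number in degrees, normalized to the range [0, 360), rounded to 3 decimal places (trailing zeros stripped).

Answer: 276

Derivation:
Executing turtle program step by step:
Start: pos=(-4,1), heading=0, pen down
PD: pen down
LT 45: heading 0 -> 45
RT 144: heading 45 -> 261
RT 15: heading 261 -> 246
RT 30: heading 246 -> 216
BK 12.6: (-4,1) -> (6.194,8.406) [heading=216, draw]
LT 45: heading 216 -> 261
LT 15: heading 261 -> 276
Final: pos=(6.194,8.406), heading=276, 1 segment(s) drawn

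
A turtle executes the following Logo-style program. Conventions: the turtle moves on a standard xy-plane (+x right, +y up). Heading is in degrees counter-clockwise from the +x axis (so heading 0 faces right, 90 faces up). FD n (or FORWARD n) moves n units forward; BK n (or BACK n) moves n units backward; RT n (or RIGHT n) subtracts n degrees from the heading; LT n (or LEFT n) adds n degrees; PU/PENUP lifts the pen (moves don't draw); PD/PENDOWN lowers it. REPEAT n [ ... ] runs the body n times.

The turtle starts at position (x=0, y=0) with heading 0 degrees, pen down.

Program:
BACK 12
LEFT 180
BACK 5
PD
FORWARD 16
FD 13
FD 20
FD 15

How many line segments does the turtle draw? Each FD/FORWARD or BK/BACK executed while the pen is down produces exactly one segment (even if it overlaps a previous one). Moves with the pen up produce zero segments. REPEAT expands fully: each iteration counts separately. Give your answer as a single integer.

Executing turtle program step by step:
Start: pos=(0,0), heading=0, pen down
BK 12: (0,0) -> (-12,0) [heading=0, draw]
LT 180: heading 0 -> 180
BK 5: (-12,0) -> (-7,0) [heading=180, draw]
PD: pen down
FD 16: (-7,0) -> (-23,0) [heading=180, draw]
FD 13: (-23,0) -> (-36,0) [heading=180, draw]
FD 20: (-36,0) -> (-56,0) [heading=180, draw]
FD 15: (-56,0) -> (-71,0) [heading=180, draw]
Final: pos=(-71,0), heading=180, 6 segment(s) drawn
Segments drawn: 6

Answer: 6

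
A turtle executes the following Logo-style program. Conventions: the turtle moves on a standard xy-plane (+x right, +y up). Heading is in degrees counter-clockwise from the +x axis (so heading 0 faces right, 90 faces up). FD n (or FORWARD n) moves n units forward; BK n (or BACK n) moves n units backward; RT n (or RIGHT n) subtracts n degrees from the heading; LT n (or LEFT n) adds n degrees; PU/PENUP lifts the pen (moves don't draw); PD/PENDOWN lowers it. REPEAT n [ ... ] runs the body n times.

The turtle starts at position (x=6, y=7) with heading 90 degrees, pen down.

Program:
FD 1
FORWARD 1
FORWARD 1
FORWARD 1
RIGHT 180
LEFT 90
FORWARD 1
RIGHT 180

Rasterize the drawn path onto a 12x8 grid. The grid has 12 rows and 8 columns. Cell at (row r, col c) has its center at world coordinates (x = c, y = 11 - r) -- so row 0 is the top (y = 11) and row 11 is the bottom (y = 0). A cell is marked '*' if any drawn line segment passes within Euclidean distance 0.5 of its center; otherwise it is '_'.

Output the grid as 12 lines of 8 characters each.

Answer: ______**
______*_
______*_
______*_
______*_
________
________
________
________
________
________
________

Derivation:
Segment 0: (6,7) -> (6,8)
Segment 1: (6,8) -> (6,9)
Segment 2: (6,9) -> (6,10)
Segment 3: (6,10) -> (6,11)
Segment 4: (6,11) -> (7,11)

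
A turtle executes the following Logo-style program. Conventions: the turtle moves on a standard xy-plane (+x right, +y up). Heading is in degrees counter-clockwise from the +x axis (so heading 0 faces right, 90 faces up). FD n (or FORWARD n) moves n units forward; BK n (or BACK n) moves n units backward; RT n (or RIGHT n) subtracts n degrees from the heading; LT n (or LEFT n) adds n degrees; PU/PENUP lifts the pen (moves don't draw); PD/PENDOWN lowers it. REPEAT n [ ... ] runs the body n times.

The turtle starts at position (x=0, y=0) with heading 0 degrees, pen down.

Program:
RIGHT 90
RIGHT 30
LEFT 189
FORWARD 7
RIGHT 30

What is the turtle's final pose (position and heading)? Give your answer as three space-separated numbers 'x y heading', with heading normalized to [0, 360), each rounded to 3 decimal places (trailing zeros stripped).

Executing turtle program step by step:
Start: pos=(0,0), heading=0, pen down
RT 90: heading 0 -> 270
RT 30: heading 270 -> 240
LT 189: heading 240 -> 69
FD 7: (0,0) -> (2.509,6.535) [heading=69, draw]
RT 30: heading 69 -> 39
Final: pos=(2.509,6.535), heading=39, 1 segment(s) drawn

Answer: 2.509 6.535 39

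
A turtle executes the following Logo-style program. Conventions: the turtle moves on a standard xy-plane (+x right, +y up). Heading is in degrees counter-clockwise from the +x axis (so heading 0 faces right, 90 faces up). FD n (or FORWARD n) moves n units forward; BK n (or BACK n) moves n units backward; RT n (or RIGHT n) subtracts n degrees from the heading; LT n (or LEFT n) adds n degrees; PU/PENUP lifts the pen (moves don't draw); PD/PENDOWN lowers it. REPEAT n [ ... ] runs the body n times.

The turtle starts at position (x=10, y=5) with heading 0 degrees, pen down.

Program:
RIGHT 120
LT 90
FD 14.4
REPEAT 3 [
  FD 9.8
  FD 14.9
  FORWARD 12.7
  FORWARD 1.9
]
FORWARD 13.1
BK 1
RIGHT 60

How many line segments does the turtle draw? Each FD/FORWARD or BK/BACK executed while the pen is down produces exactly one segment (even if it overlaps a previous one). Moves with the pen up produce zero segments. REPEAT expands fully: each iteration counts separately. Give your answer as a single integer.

Executing turtle program step by step:
Start: pos=(10,5), heading=0, pen down
RT 120: heading 0 -> 240
LT 90: heading 240 -> 330
FD 14.4: (10,5) -> (22.471,-2.2) [heading=330, draw]
REPEAT 3 [
  -- iteration 1/3 --
  FD 9.8: (22.471,-2.2) -> (30.958,-7.1) [heading=330, draw]
  FD 14.9: (30.958,-7.1) -> (43.862,-14.55) [heading=330, draw]
  FD 12.7: (43.862,-14.55) -> (54.86,-20.9) [heading=330, draw]
  FD 1.9: (54.86,-20.9) -> (56.506,-21.85) [heading=330, draw]
  -- iteration 2/3 --
  FD 9.8: (56.506,-21.85) -> (64.993,-26.75) [heading=330, draw]
  FD 14.9: (64.993,-26.75) -> (77.896,-34.2) [heading=330, draw]
  FD 12.7: (77.896,-34.2) -> (88.895,-40.55) [heading=330, draw]
  FD 1.9: (88.895,-40.55) -> (90.54,-41.5) [heading=330, draw]
  -- iteration 3/3 --
  FD 9.8: (90.54,-41.5) -> (99.027,-46.4) [heading=330, draw]
  FD 14.9: (99.027,-46.4) -> (111.931,-53.85) [heading=330, draw]
  FD 12.7: (111.931,-53.85) -> (122.93,-60.2) [heading=330, draw]
  FD 1.9: (122.93,-60.2) -> (124.575,-61.15) [heading=330, draw]
]
FD 13.1: (124.575,-61.15) -> (135.92,-67.7) [heading=330, draw]
BK 1: (135.92,-67.7) -> (135.054,-67.2) [heading=330, draw]
RT 60: heading 330 -> 270
Final: pos=(135.054,-67.2), heading=270, 15 segment(s) drawn
Segments drawn: 15

Answer: 15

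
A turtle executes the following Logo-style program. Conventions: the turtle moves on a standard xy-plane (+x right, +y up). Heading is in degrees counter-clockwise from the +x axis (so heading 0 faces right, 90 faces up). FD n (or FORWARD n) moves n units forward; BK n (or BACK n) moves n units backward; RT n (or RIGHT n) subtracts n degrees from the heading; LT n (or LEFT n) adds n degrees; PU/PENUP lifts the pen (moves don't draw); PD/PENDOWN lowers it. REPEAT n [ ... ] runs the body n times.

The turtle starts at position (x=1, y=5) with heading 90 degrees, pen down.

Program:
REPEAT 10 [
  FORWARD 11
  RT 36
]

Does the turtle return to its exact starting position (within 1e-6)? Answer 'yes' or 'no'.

Answer: yes

Derivation:
Executing turtle program step by step:
Start: pos=(1,5), heading=90, pen down
REPEAT 10 [
  -- iteration 1/10 --
  FD 11: (1,5) -> (1,16) [heading=90, draw]
  RT 36: heading 90 -> 54
  -- iteration 2/10 --
  FD 11: (1,16) -> (7.466,24.899) [heading=54, draw]
  RT 36: heading 54 -> 18
  -- iteration 3/10 --
  FD 11: (7.466,24.899) -> (17.927,28.298) [heading=18, draw]
  RT 36: heading 18 -> 342
  -- iteration 4/10 --
  FD 11: (17.927,28.298) -> (28.389,24.899) [heading=342, draw]
  RT 36: heading 342 -> 306
  -- iteration 5/10 --
  FD 11: (28.389,24.899) -> (34.855,16) [heading=306, draw]
  RT 36: heading 306 -> 270
  -- iteration 6/10 --
  FD 11: (34.855,16) -> (34.855,5) [heading=270, draw]
  RT 36: heading 270 -> 234
  -- iteration 7/10 --
  FD 11: (34.855,5) -> (28.389,-3.899) [heading=234, draw]
  RT 36: heading 234 -> 198
  -- iteration 8/10 --
  FD 11: (28.389,-3.899) -> (17.927,-7.298) [heading=198, draw]
  RT 36: heading 198 -> 162
  -- iteration 9/10 --
  FD 11: (17.927,-7.298) -> (7.466,-3.899) [heading=162, draw]
  RT 36: heading 162 -> 126
  -- iteration 10/10 --
  FD 11: (7.466,-3.899) -> (1,5) [heading=126, draw]
  RT 36: heading 126 -> 90
]
Final: pos=(1,5), heading=90, 10 segment(s) drawn

Start position: (1, 5)
Final position: (1, 5)
Distance = 0; < 1e-6 -> CLOSED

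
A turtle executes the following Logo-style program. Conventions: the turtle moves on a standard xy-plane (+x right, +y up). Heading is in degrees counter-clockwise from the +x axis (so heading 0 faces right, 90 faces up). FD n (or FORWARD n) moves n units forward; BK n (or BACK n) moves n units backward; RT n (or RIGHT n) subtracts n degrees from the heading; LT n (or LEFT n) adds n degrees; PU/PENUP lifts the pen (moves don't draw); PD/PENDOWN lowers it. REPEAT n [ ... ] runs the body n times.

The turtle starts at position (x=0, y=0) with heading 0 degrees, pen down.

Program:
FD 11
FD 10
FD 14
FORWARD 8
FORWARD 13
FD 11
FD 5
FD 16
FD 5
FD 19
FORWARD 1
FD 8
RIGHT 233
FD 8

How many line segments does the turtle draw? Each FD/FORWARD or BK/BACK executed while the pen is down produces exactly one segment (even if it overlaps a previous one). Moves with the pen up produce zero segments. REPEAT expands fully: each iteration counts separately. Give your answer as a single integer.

Answer: 13

Derivation:
Executing turtle program step by step:
Start: pos=(0,0), heading=0, pen down
FD 11: (0,0) -> (11,0) [heading=0, draw]
FD 10: (11,0) -> (21,0) [heading=0, draw]
FD 14: (21,0) -> (35,0) [heading=0, draw]
FD 8: (35,0) -> (43,0) [heading=0, draw]
FD 13: (43,0) -> (56,0) [heading=0, draw]
FD 11: (56,0) -> (67,0) [heading=0, draw]
FD 5: (67,0) -> (72,0) [heading=0, draw]
FD 16: (72,0) -> (88,0) [heading=0, draw]
FD 5: (88,0) -> (93,0) [heading=0, draw]
FD 19: (93,0) -> (112,0) [heading=0, draw]
FD 1: (112,0) -> (113,0) [heading=0, draw]
FD 8: (113,0) -> (121,0) [heading=0, draw]
RT 233: heading 0 -> 127
FD 8: (121,0) -> (116.185,6.389) [heading=127, draw]
Final: pos=(116.185,6.389), heading=127, 13 segment(s) drawn
Segments drawn: 13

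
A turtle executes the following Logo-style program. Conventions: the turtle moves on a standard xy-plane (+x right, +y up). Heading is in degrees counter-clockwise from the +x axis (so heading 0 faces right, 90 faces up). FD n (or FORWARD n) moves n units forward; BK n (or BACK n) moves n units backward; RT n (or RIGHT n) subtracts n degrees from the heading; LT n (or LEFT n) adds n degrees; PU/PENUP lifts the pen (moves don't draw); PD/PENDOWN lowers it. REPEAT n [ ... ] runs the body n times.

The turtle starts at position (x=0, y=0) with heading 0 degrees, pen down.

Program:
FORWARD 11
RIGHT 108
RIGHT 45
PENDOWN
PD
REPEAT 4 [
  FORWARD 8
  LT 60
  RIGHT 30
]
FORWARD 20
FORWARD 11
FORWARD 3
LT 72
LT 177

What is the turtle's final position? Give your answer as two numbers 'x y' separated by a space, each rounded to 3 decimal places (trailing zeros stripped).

Answer: 31.243 -43.976

Derivation:
Executing turtle program step by step:
Start: pos=(0,0), heading=0, pen down
FD 11: (0,0) -> (11,0) [heading=0, draw]
RT 108: heading 0 -> 252
RT 45: heading 252 -> 207
PD: pen down
PD: pen down
REPEAT 4 [
  -- iteration 1/4 --
  FD 8: (11,0) -> (3.872,-3.632) [heading=207, draw]
  LT 60: heading 207 -> 267
  RT 30: heading 267 -> 237
  -- iteration 2/4 --
  FD 8: (3.872,-3.632) -> (-0.485,-10.341) [heading=237, draw]
  LT 60: heading 237 -> 297
  RT 30: heading 297 -> 267
  -- iteration 3/4 --
  FD 8: (-0.485,-10.341) -> (-0.904,-18.33) [heading=267, draw]
  LT 60: heading 267 -> 327
  RT 30: heading 327 -> 297
  -- iteration 4/4 --
  FD 8: (-0.904,-18.33) -> (2.728,-25.458) [heading=297, draw]
  LT 60: heading 297 -> 357
  RT 30: heading 357 -> 327
]
FD 20: (2.728,-25.458) -> (19.501,-36.351) [heading=327, draw]
FD 11: (19.501,-36.351) -> (28.727,-42.342) [heading=327, draw]
FD 3: (28.727,-42.342) -> (31.243,-43.976) [heading=327, draw]
LT 72: heading 327 -> 39
LT 177: heading 39 -> 216
Final: pos=(31.243,-43.976), heading=216, 8 segment(s) drawn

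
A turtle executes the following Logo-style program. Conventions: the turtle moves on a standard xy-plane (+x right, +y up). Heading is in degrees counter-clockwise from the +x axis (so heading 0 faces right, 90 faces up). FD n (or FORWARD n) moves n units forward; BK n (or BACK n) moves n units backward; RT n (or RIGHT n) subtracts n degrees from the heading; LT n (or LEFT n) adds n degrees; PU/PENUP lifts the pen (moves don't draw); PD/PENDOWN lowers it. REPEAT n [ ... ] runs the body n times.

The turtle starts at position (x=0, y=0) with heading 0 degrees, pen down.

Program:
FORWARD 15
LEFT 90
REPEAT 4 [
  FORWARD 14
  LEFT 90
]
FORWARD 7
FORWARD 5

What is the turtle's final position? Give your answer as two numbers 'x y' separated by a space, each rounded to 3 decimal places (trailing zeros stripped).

Executing turtle program step by step:
Start: pos=(0,0), heading=0, pen down
FD 15: (0,0) -> (15,0) [heading=0, draw]
LT 90: heading 0 -> 90
REPEAT 4 [
  -- iteration 1/4 --
  FD 14: (15,0) -> (15,14) [heading=90, draw]
  LT 90: heading 90 -> 180
  -- iteration 2/4 --
  FD 14: (15,14) -> (1,14) [heading=180, draw]
  LT 90: heading 180 -> 270
  -- iteration 3/4 --
  FD 14: (1,14) -> (1,0) [heading=270, draw]
  LT 90: heading 270 -> 0
  -- iteration 4/4 --
  FD 14: (1,0) -> (15,0) [heading=0, draw]
  LT 90: heading 0 -> 90
]
FD 7: (15,0) -> (15,7) [heading=90, draw]
FD 5: (15,7) -> (15,12) [heading=90, draw]
Final: pos=(15,12), heading=90, 7 segment(s) drawn

Answer: 15 12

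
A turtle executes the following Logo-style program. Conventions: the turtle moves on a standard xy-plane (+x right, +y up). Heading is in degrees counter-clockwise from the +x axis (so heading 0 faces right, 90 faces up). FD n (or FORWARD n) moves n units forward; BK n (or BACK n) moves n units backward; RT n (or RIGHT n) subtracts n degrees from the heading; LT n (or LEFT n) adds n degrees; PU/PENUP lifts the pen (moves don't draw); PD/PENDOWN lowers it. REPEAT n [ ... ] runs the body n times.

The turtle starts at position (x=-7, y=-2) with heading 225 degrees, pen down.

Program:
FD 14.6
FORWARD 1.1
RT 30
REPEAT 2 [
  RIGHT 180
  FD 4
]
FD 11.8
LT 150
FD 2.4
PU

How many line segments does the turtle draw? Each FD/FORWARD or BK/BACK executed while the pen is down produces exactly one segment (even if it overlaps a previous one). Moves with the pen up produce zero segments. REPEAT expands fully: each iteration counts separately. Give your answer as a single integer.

Answer: 6

Derivation:
Executing turtle program step by step:
Start: pos=(-7,-2), heading=225, pen down
FD 14.6: (-7,-2) -> (-17.324,-12.324) [heading=225, draw]
FD 1.1: (-17.324,-12.324) -> (-18.102,-13.102) [heading=225, draw]
RT 30: heading 225 -> 195
REPEAT 2 [
  -- iteration 1/2 --
  RT 180: heading 195 -> 15
  FD 4: (-18.102,-13.102) -> (-14.238,-12.066) [heading=15, draw]
  -- iteration 2/2 --
  RT 180: heading 15 -> 195
  FD 4: (-14.238,-12.066) -> (-18.102,-13.102) [heading=195, draw]
]
FD 11.8: (-18.102,-13.102) -> (-29.5,-16.156) [heading=195, draw]
LT 150: heading 195 -> 345
FD 2.4: (-29.5,-16.156) -> (-27.181,-16.777) [heading=345, draw]
PU: pen up
Final: pos=(-27.181,-16.777), heading=345, 6 segment(s) drawn
Segments drawn: 6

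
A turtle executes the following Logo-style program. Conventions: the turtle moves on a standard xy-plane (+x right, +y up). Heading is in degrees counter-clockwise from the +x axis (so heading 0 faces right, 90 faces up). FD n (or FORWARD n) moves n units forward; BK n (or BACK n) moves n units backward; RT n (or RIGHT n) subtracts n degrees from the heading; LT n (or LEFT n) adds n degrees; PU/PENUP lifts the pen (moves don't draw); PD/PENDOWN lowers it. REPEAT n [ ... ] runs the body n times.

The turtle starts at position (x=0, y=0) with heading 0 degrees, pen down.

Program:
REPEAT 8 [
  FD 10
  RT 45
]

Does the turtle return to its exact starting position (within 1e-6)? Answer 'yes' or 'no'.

Answer: yes

Derivation:
Executing turtle program step by step:
Start: pos=(0,0), heading=0, pen down
REPEAT 8 [
  -- iteration 1/8 --
  FD 10: (0,0) -> (10,0) [heading=0, draw]
  RT 45: heading 0 -> 315
  -- iteration 2/8 --
  FD 10: (10,0) -> (17.071,-7.071) [heading=315, draw]
  RT 45: heading 315 -> 270
  -- iteration 3/8 --
  FD 10: (17.071,-7.071) -> (17.071,-17.071) [heading=270, draw]
  RT 45: heading 270 -> 225
  -- iteration 4/8 --
  FD 10: (17.071,-17.071) -> (10,-24.142) [heading=225, draw]
  RT 45: heading 225 -> 180
  -- iteration 5/8 --
  FD 10: (10,-24.142) -> (0,-24.142) [heading=180, draw]
  RT 45: heading 180 -> 135
  -- iteration 6/8 --
  FD 10: (0,-24.142) -> (-7.071,-17.071) [heading=135, draw]
  RT 45: heading 135 -> 90
  -- iteration 7/8 --
  FD 10: (-7.071,-17.071) -> (-7.071,-7.071) [heading=90, draw]
  RT 45: heading 90 -> 45
  -- iteration 8/8 --
  FD 10: (-7.071,-7.071) -> (0,0) [heading=45, draw]
  RT 45: heading 45 -> 0
]
Final: pos=(0,0), heading=0, 8 segment(s) drawn

Start position: (0, 0)
Final position: (0, 0)
Distance = 0; < 1e-6 -> CLOSED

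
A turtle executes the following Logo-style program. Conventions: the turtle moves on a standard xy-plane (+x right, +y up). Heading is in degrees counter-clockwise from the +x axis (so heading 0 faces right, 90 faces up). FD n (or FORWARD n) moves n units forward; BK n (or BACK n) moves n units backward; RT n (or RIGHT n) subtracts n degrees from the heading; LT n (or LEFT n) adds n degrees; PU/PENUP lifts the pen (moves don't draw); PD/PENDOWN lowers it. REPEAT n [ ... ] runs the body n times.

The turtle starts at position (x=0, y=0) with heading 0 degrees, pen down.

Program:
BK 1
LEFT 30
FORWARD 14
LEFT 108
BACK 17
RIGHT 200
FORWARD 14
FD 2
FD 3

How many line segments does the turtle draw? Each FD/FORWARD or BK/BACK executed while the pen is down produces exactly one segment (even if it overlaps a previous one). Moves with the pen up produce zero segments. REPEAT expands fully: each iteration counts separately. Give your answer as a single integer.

Executing turtle program step by step:
Start: pos=(0,0), heading=0, pen down
BK 1: (0,0) -> (-1,0) [heading=0, draw]
LT 30: heading 0 -> 30
FD 14: (-1,0) -> (11.124,7) [heading=30, draw]
LT 108: heading 30 -> 138
BK 17: (11.124,7) -> (23.758,-4.375) [heading=138, draw]
RT 200: heading 138 -> 298
FD 14: (23.758,-4.375) -> (30.33,-16.736) [heading=298, draw]
FD 2: (30.33,-16.736) -> (31.269,-18.502) [heading=298, draw]
FD 3: (31.269,-18.502) -> (32.678,-21.151) [heading=298, draw]
Final: pos=(32.678,-21.151), heading=298, 6 segment(s) drawn
Segments drawn: 6

Answer: 6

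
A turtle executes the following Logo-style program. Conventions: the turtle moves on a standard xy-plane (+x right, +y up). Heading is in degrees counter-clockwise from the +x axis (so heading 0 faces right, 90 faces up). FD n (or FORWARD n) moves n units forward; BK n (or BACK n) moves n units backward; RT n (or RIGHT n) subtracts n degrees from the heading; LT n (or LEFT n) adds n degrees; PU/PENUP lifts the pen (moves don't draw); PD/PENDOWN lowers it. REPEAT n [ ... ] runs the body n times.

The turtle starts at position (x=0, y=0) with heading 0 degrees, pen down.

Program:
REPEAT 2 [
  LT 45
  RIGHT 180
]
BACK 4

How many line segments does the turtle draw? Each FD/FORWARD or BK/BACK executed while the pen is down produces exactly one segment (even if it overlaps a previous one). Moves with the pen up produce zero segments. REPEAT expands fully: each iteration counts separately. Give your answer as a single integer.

Answer: 1

Derivation:
Executing turtle program step by step:
Start: pos=(0,0), heading=0, pen down
REPEAT 2 [
  -- iteration 1/2 --
  LT 45: heading 0 -> 45
  RT 180: heading 45 -> 225
  -- iteration 2/2 --
  LT 45: heading 225 -> 270
  RT 180: heading 270 -> 90
]
BK 4: (0,0) -> (0,-4) [heading=90, draw]
Final: pos=(0,-4), heading=90, 1 segment(s) drawn
Segments drawn: 1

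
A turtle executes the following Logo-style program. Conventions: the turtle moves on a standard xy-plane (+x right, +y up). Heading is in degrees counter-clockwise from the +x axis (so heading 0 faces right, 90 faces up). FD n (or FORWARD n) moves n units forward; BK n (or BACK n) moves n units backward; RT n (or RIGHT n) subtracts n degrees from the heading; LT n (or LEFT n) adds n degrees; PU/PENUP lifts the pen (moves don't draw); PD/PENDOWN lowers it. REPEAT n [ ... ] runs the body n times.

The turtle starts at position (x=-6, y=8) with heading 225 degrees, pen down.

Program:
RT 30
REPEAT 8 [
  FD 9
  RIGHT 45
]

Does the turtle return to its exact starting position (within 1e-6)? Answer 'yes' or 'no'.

Answer: yes

Derivation:
Executing turtle program step by step:
Start: pos=(-6,8), heading=225, pen down
RT 30: heading 225 -> 195
REPEAT 8 [
  -- iteration 1/8 --
  FD 9: (-6,8) -> (-14.693,5.671) [heading=195, draw]
  RT 45: heading 195 -> 150
  -- iteration 2/8 --
  FD 9: (-14.693,5.671) -> (-22.488,10.171) [heading=150, draw]
  RT 45: heading 150 -> 105
  -- iteration 3/8 --
  FD 9: (-22.488,10.171) -> (-24.817,18.864) [heading=105, draw]
  RT 45: heading 105 -> 60
  -- iteration 4/8 --
  FD 9: (-24.817,18.864) -> (-20.317,26.658) [heading=60, draw]
  RT 45: heading 60 -> 15
  -- iteration 5/8 --
  FD 9: (-20.317,26.658) -> (-11.624,28.988) [heading=15, draw]
  RT 45: heading 15 -> 330
  -- iteration 6/8 --
  FD 9: (-11.624,28.988) -> (-3.829,24.488) [heading=330, draw]
  RT 45: heading 330 -> 285
  -- iteration 7/8 --
  FD 9: (-3.829,24.488) -> (-1.5,15.794) [heading=285, draw]
  RT 45: heading 285 -> 240
  -- iteration 8/8 --
  FD 9: (-1.5,15.794) -> (-6,8) [heading=240, draw]
  RT 45: heading 240 -> 195
]
Final: pos=(-6,8), heading=195, 8 segment(s) drawn

Start position: (-6, 8)
Final position: (-6, 8)
Distance = 0; < 1e-6 -> CLOSED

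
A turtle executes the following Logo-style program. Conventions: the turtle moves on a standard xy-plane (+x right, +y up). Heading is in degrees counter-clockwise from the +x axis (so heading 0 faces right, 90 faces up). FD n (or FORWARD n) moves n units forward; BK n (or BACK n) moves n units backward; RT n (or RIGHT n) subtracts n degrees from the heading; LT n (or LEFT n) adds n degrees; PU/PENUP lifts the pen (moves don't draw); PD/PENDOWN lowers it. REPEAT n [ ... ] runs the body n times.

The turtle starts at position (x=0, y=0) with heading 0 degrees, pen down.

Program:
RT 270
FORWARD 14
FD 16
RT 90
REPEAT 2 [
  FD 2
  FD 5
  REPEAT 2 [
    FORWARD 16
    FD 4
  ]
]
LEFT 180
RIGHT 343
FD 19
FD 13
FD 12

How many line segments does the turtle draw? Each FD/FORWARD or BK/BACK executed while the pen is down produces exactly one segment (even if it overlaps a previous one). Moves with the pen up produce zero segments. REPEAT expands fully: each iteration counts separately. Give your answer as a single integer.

Answer: 17

Derivation:
Executing turtle program step by step:
Start: pos=(0,0), heading=0, pen down
RT 270: heading 0 -> 90
FD 14: (0,0) -> (0,14) [heading=90, draw]
FD 16: (0,14) -> (0,30) [heading=90, draw]
RT 90: heading 90 -> 0
REPEAT 2 [
  -- iteration 1/2 --
  FD 2: (0,30) -> (2,30) [heading=0, draw]
  FD 5: (2,30) -> (7,30) [heading=0, draw]
  REPEAT 2 [
    -- iteration 1/2 --
    FD 16: (7,30) -> (23,30) [heading=0, draw]
    FD 4: (23,30) -> (27,30) [heading=0, draw]
    -- iteration 2/2 --
    FD 16: (27,30) -> (43,30) [heading=0, draw]
    FD 4: (43,30) -> (47,30) [heading=0, draw]
  ]
  -- iteration 2/2 --
  FD 2: (47,30) -> (49,30) [heading=0, draw]
  FD 5: (49,30) -> (54,30) [heading=0, draw]
  REPEAT 2 [
    -- iteration 1/2 --
    FD 16: (54,30) -> (70,30) [heading=0, draw]
    FD 4: (70,30) -> (74,30) [heading=0, draw]
    -- iteration 2/2 --
    FD 16: (74,30) -> (90,30) [heading=0, draw]
    FD 4: (90,30) -> (94,30) [heading=0, draw]
  ]
]
LT 180: heading 0 -> 180
RT 343: heading 180 -> 197
FD 19: (94,30) -> (75.83,24.445) [heading=197, draw]
FD 13: (75.83,24.445) -> (63.398,20.644) [heading=197, draw]
FD 12: (63.398,20.644) -> (51.923,17.136) [heading=197, draw]
Final: pos=(51.923,17.136), heading=197, 17 segment(s) drawn
Segments drawn: 17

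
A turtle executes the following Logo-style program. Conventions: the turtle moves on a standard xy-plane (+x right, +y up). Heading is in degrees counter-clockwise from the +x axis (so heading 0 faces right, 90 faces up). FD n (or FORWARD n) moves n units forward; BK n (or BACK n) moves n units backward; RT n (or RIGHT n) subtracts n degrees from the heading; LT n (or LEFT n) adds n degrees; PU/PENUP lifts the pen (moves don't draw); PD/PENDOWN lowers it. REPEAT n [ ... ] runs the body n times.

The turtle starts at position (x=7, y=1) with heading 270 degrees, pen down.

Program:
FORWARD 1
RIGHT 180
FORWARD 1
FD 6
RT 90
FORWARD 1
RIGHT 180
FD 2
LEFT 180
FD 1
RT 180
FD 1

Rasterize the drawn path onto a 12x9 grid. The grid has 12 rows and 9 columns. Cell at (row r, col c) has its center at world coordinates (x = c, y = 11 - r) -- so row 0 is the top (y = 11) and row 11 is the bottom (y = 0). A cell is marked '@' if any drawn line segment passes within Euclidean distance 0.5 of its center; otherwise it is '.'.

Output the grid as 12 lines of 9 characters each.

Answer: .........
.........
.........
.........
......@@@
.......@.
.......@.
.......@.
.......@.
.......@.
.......@.
.......@.

Derivation:
Segment 0: (7,1) -> (7,0)
Segment 1: (7,0) -> (7,1)
Segment 2: (7,1) -> (7,7)
Segment 3: (7,7) -> (8,7)
Segment 4: (8,7) -> (6,7)
Segment 5: (6,7) -> (7,7)
Segment 6: (7,7) -> (6,7)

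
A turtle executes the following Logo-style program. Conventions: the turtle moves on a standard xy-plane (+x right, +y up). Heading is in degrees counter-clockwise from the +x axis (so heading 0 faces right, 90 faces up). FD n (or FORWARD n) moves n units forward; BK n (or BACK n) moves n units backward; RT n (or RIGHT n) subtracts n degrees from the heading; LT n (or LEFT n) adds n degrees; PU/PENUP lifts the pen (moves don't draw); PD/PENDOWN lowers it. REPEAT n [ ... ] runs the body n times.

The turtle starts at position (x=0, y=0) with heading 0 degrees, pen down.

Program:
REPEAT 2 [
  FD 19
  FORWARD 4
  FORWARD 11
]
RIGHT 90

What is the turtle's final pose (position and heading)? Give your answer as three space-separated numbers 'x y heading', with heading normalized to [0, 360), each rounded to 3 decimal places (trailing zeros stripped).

Executing turtle program step by step:
Start: pos=(0,0), heading=0, pen down
REPEAT 2 [
  -- iteration 1/2 --
  FD 19: (0,0) -> (19,0) [heading=0, draw]
  FD 4: (19,0) -> (23,0) [heading=0, draw]
  FD 11: (23,0) -> (34,0) [heading=0, draw]
  -- iteration 2/2 --
  FD 19: (34,0) -> (53,0) [heading=0, draw]
  FD 4: (53,0) -> (57,0) [heading=0, draw]
  FD 11: (57,0) -> (68,0) [heading=0, draw]
]
RT 90: heading 0 -> 270
Final: pos=(68,0), heading=270, 6 segment(s) drawn

Answer: 68 0 270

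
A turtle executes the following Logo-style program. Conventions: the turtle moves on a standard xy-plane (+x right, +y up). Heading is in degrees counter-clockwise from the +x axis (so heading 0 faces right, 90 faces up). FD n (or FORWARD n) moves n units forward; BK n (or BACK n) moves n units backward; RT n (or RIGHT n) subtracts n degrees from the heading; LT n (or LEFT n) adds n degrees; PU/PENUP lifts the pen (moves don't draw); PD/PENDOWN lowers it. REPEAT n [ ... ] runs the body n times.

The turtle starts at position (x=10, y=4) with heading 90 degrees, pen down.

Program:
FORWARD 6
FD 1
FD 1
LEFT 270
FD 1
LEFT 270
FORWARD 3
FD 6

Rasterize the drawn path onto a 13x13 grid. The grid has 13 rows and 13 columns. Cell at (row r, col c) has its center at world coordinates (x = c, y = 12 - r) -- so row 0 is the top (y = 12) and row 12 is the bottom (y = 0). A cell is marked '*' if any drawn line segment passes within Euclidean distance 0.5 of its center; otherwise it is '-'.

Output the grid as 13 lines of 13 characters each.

Segment 0: (10,4) -> (10,10)
Segment 1: (10,10) -> (10,11)
Segment 2: (10,11) -> (10,12)
Segment 3: (10,12) -> (11,12)
Segment 4: (11,12) -> (11,9)
Segment 5: (11,9) -> (11,3)

Answer: ----------**-
----------**-
----------**-
----------**-
----------**-
----------**-
----------**-
----------**-
----------**-
-----------*-
-------------
-------------
-------------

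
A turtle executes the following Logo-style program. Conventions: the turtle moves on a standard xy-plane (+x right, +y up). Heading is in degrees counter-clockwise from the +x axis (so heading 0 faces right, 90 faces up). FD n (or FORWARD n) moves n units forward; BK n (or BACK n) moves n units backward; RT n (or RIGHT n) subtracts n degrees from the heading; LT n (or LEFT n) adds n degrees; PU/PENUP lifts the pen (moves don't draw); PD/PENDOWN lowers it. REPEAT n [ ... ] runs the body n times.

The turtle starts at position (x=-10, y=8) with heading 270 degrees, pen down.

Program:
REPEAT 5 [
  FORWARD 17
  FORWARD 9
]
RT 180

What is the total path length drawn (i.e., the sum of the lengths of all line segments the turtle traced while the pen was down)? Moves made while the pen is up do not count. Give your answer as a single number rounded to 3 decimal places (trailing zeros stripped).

Executing turtle program step by step:
Start: pos=(-10,8), heading=270, pen down
REPEAT 5 [
  -- iteration 1/5 --
  FD 17: (-10,8) -> (-10,-9) [heading=270, draw]
  FD 9: (-10,-9) -> (-10,-18) [heading=270, draw]
  -- iteration 2/5 --
  FD 17: (-10,-18) -> (-10,-35) [heading=270, draw]
  FD 9: (-10,-35) -> (-10,-44) [heading=270, draw]
  -- iteration 3/5 --
  FD 17: (-10,-44) -> (-10,-61) [heading=270, draw]
  FD 9: (-10,-61) -> (-10,-70) [heading=270, draw]
  -- iteration 4/5 --
  FD 17: (-10,-70) -> (-10,-87) [heading=270, draw]
  FD 9: (-10,-87) -> (-10,-96) [heading=270, draw]
  -- iteration 5/5 --
  FD 17: (-10,-96) -> (-10,-113) [heading=270, draw]
  FD 9: (-10,-113) -> (-10,-122) [heading=270, draw]
]
RT 180: heading 270 -> 90
Final: pos=(-10,-122), heading=90, 10 segment(s) drawn

Segment lengths:
  seg 1: (-10,8) -> (-10,-9), length = 17
  seg 2: (-10,-9) -> (-10,-18), length = 9
  seg 3: (-10,-18) -> (-10,-35), length = 17
  seg 4: (-10,-35) -> (-10,-44), length = 9
  seg 5: (-10,-44) -> (-10,-61), length = 17
  seg 6: (-10,-61) -> (-10,-70), length = 9
  seg 7: (-10,-70) -> (-10,-87), length = 17
  seg 8: (-10,-87) -> (-10,-96), length = 9
  seg 9: (-10,-96) -> (-10,-113), length = 17
  seg 10: (-10,-113) -> (-10,-122), length = 9
Total = 130

Answer: 130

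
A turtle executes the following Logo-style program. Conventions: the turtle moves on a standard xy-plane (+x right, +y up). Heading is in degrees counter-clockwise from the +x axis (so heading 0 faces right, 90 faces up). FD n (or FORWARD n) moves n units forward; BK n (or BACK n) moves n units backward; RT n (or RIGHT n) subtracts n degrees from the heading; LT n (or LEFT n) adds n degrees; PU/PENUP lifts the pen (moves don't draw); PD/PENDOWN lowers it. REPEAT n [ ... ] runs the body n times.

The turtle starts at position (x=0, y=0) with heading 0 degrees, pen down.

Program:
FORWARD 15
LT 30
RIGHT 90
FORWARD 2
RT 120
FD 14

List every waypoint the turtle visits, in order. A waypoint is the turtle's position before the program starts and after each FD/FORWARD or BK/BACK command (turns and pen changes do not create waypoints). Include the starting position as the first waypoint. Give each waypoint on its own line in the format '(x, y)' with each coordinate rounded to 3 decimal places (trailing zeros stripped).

Executing turtle program step by step:
Start: pos=(0,0), heading=0, pen down
FD 15: (0,0) -> (15,0) [heading=0, draw]
LT 30: heading 0 -> 30
RT 90: heading 30 -> 300
FD 2: (15,0) -> (16,-1.732) [heading=300, draw]
RT 120: heading 300 -> 180
FD 14: (16,-1.732) -> (2,-1.732) [heading=180, draw]
Final: pos=(2,-1.732), heading=180, 3 segment(s) drawn
Waypoints (4 total):
(0, 0)
(15, 0)
(16, -1.732)
(2, -1.732)

Answer: (0, 0)
(15, 0)
(16, -1.732)
(2, -1.732)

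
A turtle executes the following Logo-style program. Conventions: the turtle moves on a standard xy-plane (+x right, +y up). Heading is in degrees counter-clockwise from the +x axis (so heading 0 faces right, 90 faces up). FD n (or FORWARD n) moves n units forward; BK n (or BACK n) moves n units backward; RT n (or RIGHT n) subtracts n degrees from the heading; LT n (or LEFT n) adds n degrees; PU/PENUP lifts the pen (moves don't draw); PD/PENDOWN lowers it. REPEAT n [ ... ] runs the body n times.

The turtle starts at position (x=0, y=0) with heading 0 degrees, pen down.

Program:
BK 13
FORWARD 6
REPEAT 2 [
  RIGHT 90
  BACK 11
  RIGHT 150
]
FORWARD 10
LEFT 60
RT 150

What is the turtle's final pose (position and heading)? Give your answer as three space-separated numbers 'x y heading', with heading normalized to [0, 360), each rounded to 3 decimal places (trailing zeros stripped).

Answer: -21.526 -3.16 150

Derivation:
Executing turtle program step by step:
Start: pos=(0,0), heading=0, pen down
BK 13: (0,0) -> (-13,0) [heading=0, draw]
FD 6: (-13,0) -> (-7,0) [heading=0, draw]
REPEAT 2 [
  -- iteration 1/2 --
  RT 90: heading 0 -> 270
  BK 11: (-7,0) -> (-7,11) [heading=270, draw]
  RT 150: heading 270 -> 120
  -- iteration 2/2 --
  RT 90: heading 120 -> 30
  BK 11: (-7,11) -> (-16.526,5.5) [heading=30, draw]
  RT 150: heading 30 -> 240
]
FD 10: (-16.526,5.5) -> (-21.526,-3.16) [heading=240, draw]
LT 60: heading 240 -> 300
RT 150: heading 300 -> 150
Final: pos=(-21.526,-3.16), heading=150, 5 segment(s) drawn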